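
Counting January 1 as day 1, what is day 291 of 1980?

January has 31 days (291 − 31 = 260 remain).
February has 29 days (260 − 29 = 231 remain).
March has 31 days (231 − 31 = 200 remain).
April has 30 days (200 − 30 = 170 remain).
May has 31 days (170 − 31 = 139 remain).
June has 30 days (139 − 30 = 109 remain).
July has 31 days (109 − 31 = 78 remain).
August has 31 days (78 − 31 = 47 remain).
September has 30 days (47 − 30 = 17 remain).
17 into October → October 17.

1980-10-17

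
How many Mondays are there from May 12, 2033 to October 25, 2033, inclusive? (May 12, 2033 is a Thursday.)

May 12, 2033 is a Thursday; the first Monday on or after it is May 16, 2033 (4 days later).
From May 16, 2033 to October 25, 2033: 15 + 30 + 31 + 31 + 30 + 25 = 162 days (rest of May, June, July, August, September, October).
162 ÷ 7 = 23 full weeks with remainder 1, so 23 more Mondays after the first → 24.

24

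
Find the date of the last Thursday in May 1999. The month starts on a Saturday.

May 27, 1999

May 1999 begins on a Saturday, so the first Thursday is May 6 (5 days later).
May 1999 has 31 days. Adding weeks: 6, 13, 20, 27 — the last one ≤ 31 is the 27th.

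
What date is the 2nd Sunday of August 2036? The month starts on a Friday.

August 2036 begins on a Friday, so the first Sunday is August 3 (2 days later).
The 2nd Sunday is 1 weeks later: 3 + 7 = 10.

2036-08-10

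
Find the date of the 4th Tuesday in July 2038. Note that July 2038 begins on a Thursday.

July 2038 begins on a Thursday, so the first Tuesday is July 6 (5 days later).
The 4th Tuesday is 3 weeks later: 6 + 21 = 27.

July 27, 2038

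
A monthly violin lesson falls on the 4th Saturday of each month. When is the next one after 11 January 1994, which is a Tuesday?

22 January 1994

January 1994 starts on a Saturday; its first Saturday is the 1st, so the 4th Saturday is the 22nd — 22 January 1994.
22 January 1994 is after 11 January 1994, so that is the next one.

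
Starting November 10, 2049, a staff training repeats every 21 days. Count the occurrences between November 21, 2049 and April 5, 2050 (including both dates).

6

Occurrences land 21·i days after November 10, 2049 for i = 0, 1, 2, …
November 21, 2049 is 11 days after the start; 11 ÷ 21 = 0 remainder 11; since the remainder is 11, round up to i = 1. First occurrence in the window: #2 on December 1, 2049 (1×21 = 21 days in).
April 5, 2050 is 146 days after the start; 146 ÷ 21 = 6 remainder 20. Last occurrence in the window: #7 on March 16, 2050.
Occurrences #2 through #7: 6 in total.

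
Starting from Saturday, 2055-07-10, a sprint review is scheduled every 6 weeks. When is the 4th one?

The 4th occurrence is 3 intervals after the first: 3 × 42 = 126 days after 2055-07-10.
July has 31 days — 21 days to the end of July leaves 105.
August has 31 days (74 left).
September has 30 days (44 left).
October has 31 days (13 left).
13 days into November → 2055-11-13.

2055-11-13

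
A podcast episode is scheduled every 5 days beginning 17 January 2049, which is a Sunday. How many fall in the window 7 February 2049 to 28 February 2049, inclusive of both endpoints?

Occurrences land 5·i days after 17 January 2049 for i = 0, 1, 2, …
7 February 2049 is 21 days after the start; 21 ÷ 5 = 4 remainder 1; since the remainder is 1, round up to i = 5. First occurrence in the window: #6 on 11 February 2049 (5×5 = 25 days in).
28 February 2049 is 42 days after the start; 42 ÷ 5 = 8 remainder 2. Last occurrence in the window: #9 on 26 February 2049.
Occurrences #6 through #9: 4 in total.

4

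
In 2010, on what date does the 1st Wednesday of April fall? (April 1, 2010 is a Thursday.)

April 2010 begins on a Thursday, so the first Wednesday is April 7 (6 days later).

2010-04-07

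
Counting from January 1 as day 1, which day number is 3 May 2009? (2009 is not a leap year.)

123

Days in months before May: 31 + 28 + 31 + 30 = 120.
Plus 3 days into May → day 123.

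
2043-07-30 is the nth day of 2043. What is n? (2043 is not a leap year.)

Days in months before July: 31 + 28 + 31 + 30 + 31 + 30 = 181.
Plus 30 days into July → day 211.

211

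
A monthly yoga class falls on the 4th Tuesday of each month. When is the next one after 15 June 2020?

23 June 2020

June 2020 starts on a Monday; its first Tuesday is the 2nd, so the 4th Tuesday is the 23rd — 23 June 2020.
23 June 2020 is after 15 June 2020, so that is the next one.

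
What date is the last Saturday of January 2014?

January 25, 2014

The first Saturday of January 2014 is January 4.
January 2014 has 31 days. Adding weeks: 4, 11, 18, 25 — the last one ≤ 31 is the 25th.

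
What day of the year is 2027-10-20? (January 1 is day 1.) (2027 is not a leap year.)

293

Days in months before October: 31 + 28 + 31 + 30 + 31 + 30 + 31 + 31 + 30 = 273.
Plus 20 days into October → day 293.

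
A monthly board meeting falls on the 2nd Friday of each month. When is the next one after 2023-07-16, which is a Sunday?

2023-08-11

July 2023 starts on a Saturday; its first Friday is the 7th, so the 2nd Friday is the 14th — 2023-07-14.
That is not after 2023-07-16, so look at August 2023.
August 2023 starts on a Tuesday; its first Friday is the 4th, so the 2nd Friday is the 11th — 2023-08-11.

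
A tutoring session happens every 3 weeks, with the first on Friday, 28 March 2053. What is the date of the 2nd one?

The 2nd occurrence is 1 interval after the first: 1 × 21 = 21 days after 28 March 2053.
March has 31 days — 3 days to the end of March leaves 18.
18 days into April → 18 April 2053.

18 April 2053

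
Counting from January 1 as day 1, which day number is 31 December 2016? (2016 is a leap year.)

Days in months before December: 31 + 29 + 31 + 30 + 31 + 30 + 31 + 31 + 30 + 31 + 30 = 335.
Plus 31 days into December → day 366.

366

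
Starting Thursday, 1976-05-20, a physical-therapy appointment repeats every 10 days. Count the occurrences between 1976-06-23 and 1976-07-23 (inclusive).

3

Occurrences land 10·i days after 1976-05-20 for i = 0, 1, 2, …
1976-06-23 is 34 days after the start; 34 ÷ 10 = 3 remainder 4; since the remainder is 4, round up to i = 4. First occurrence in the window: #5 on 1976-06-29 (4×10 = 40 days in).
1976-07-23 is 64 days after the start; 64 ÷ 10 = 6 remainder 4. Last occurrence in the window: #7 on 1976-07-19.
Occurrences #5 through #7: 3 in total.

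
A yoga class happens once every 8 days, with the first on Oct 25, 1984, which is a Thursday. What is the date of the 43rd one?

Sep 26, 1985

The 43rd occurrence is 42 intervals after the first: 42 × 8 = 336 days after Oct 25, 1984.
Oct has 31 days — 6 days to the end of Oct leaves 330.
Nov has 30 days (300 left).
Dec has 31 days (269 left).
Jan has 31 days (238 left).
Feb has 28 days (210 left).
Mar has 31 days (179 left).
Apr has 30 days (149 left).
May has 31 days (118 left).
Jun has 30 days (88 left).
Jul has 31 days (57 left).
Aug has 31 days (26 left).
26 days into Sep → Sep 26, 1985.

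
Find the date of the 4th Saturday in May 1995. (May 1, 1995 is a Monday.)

May 27, 1995

May 1995 begins on a Monday, so the first Saturday is May 6 (5 days later).
The 4th Saturday is 3 weeks later: 6 + 21 = 27.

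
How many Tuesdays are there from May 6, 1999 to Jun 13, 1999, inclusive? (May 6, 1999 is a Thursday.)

May 6, 1999 is a Thursday; the first Tuesday on or after it is May 11, 1999 (5 days later).
From May 11, 1999 to Jun 13, 1999: 20 + 13 = 33 days (rest of May, Jun).
33 ÷ 7 = 4 full weeks with remainder 5, so 4 more Tuesdays after the first → 5.

5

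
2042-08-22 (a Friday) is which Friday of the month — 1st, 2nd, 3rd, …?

Day 22 falls in week ⌈22/7⌉ of the month.
Days 1–7 hold the 1st Friday, 8–14 the 2nd, 15–21 the 3rd, 22–28 the 4th, 29–31 the 5th.
22 is in the range for the 4th.

4th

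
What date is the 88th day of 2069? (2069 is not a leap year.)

January has 31 days (88 − 31 = 57 remain).
February has 28 days (57 − 28 = 29 remain).
29 into March → March 29.

March 29, 2069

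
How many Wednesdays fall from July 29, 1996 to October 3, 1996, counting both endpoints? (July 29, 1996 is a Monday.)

July 29, 1996 is a Monday; the first Wednesday on or after it is July 31, 1996 (2 days later).
From July 31, 1996 to October 3, 1996: 0 + 31 + 30 + 3 = 64 days (rest of July, August, September, October).
64 ÷ 7 = 9 full weeks with remainder 1, so 9 more Wednesdays after the first → 10.

10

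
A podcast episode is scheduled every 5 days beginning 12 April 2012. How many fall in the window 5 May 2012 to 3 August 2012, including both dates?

Occurrences land 5·i days after 12 April 2012 for i = 0, 1, 2, …
5 May 2012 is 23 days after the start; 23 ÷ 5 = 4 remainder 3; since the remainder is 3, round up to i = 5. First occurrence in the window: #6 on 7 May 2012 (5×5 = 25 days in).
3 August 2012 is 113 days after the start; 113 ÷ 5 = 22 remainder 3. Last occurrence in the window: #23 on 31 July 2012.
Occurrences #6 through #23: 18 in total.

18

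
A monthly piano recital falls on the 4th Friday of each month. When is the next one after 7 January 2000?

28 January 2000

January 2000 starts on a Saturday; its first Friday is the 7th, so the 4th Friday is the 28th — 28 January 2000.
28 January 2000 is after 7 January 2000, so that is the next one.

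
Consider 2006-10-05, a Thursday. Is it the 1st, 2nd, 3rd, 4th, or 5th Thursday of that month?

Day 5 falls in week ⌈5/7⌉ of the month.
Days 1–7 hold the 1st Thursday, 8–14 the 2nd, 15–21 the 3rd, 22–28 the 4th, 29–31 the 5th.
5 is in the range for the 1st.

1st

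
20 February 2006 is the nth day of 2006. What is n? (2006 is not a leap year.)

Days in months before February: 31 = 31.
Plus 20 days into February → day 51.

51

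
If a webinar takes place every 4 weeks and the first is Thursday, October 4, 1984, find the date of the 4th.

December 27, 1984

The 4th occurrence is 3 intervals after the first: 3 × 28 = 84 days after October 4, 1984.
October has 31 days — 27 days to the end of October leaves 57.
November has 30 days (27 left).
27 days into December → December 27, 1984.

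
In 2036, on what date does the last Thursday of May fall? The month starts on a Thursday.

May 2036 begins on a Thursday, so the first Thursday is May 1.
May 2036 has 31 days. Adding weeks: 1, 8, 15, 22, 29 — the last one ≤ 31 is the 29th.

May 29, 2036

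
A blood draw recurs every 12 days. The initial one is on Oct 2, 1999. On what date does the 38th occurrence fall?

Dec 19, 2000

The 38th occurrence is 37 intervals after the first: 37 × 12 = 444 days after Oct 2, 1999.
Oct has 31 days — 29 days to the end of Oct leaves 415.
From end of Oct to end of 1999 is 61 days (354 left).
Jan has 31 days (323 left).
Feb has 29 days (294 left).
Mar has 31 days (263 left).
Apr has 30 days (233 left).
May has 31 days (202 left).
Jun has 30 days (172 left).
Jul has 31 days (141 left).
Aug has 31 days (110 left).
Sep has 30 days (80 left).
Oct has 31 days (49 left).
Nov has 30 days (19 left).
19 days into Dec → Dec 19, 2000.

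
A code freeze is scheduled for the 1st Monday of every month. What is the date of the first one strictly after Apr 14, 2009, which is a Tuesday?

Apr 2009 starts on a Wednesday, so its 1st Monday is Apr 6, 2009 (5 days in).
That is not after Apr 14, 2009, so look at May 2009.
May 2009 starts on a Friday, so its 1st Monday is May 4, 2009 (3 days in).

May 4, 2009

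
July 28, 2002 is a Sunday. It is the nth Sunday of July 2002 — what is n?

4th

Day 28 falls in week ⌈28/7⌉ of the month.
Days 1–7 hold the 1st Sunday, 8–14 the 2nd, 15–21 the 3rd, 22–28 the 4th, 29–31 the 5th.
28 is in the range for the 4th.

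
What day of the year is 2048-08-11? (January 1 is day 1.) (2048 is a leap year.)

224

Days in months before August: 31 + 29 + 31 + 30 + 31 + 30 + 31 = 213.
Plus 11 days into August → day 224.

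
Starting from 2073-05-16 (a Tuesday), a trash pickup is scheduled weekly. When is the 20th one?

The 20th occurrence is 19 intervals after the first: 19 × 7 = 133 days after 2073-05-16.
May has 31 days — 15 days to the end of May leaves 118.
June has 30 days (88 left).
July has 31 days (57 left).
August has 31 days (26 left).
26 days into September → 2073-09-26.

2073-09-26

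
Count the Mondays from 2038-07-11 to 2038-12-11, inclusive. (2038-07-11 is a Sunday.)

2038-07-11 is a Sunday; the first Monday on or after it is 2038-07-12 (1 day later).
From 2038-07-12 to 2038-12-11: 19 + 31 + 30 + 31 + 30 + 11 = 152 days (rest of July, August, September, October, November, December).
152 ÷ 7 = 21 full weeks with remainder 5, so 21 more Mondays after the first → 22.

22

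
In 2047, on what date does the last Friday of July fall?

July 2047 begins on a Monday, so the first Friday is July 5 (4 days later).
July 2047 has 31 days. Adding weeks: 5, 12, 19, 26 — the last one ≤ 31 is the 26th.

July 26, 2047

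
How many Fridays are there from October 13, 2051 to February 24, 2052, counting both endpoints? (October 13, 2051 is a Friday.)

October 13, 2051 is a Friday; the first Friday on or after it is October 13, 2051.
From October 13, 2051 to February 24, 2052: 18 + 30 + 31 + 31 + 24 = 134 days (rest of October, November, December, January, February).
134 ÷ 7 = 19 full weeks with remainder 1, so 19 more Fridays after the first → 20.

20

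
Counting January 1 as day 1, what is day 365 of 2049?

Jan has 31 days (365 − 31 = 334 remain).
Feb has 28 days (334 − 28 = 306 remain).
Mar has 31 days (306 − 31 = 275 remain).
Apr has 30 days (275 − 30 = 245 remain).
May has 31 days (245 − 31 = 214 remain).
Jun has 30 days (214 − 30 = 184 remain).
Jul has 31 days (184 − 31 = 153 remain).
Aug has 31 days (153 − 31 = 122 remain).
Sep has 30 days (122 − 30 = 92 remain).
Oct has 31 days (92 − 31 = 61 remain).
Nov has 30 days (61 − 30 = 31 remain).
31 into Dec → Dec 31.

Dec 31, 2049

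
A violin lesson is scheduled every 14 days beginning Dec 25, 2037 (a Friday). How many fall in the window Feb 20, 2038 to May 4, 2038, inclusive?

5

Occurrences land 14·i days after Dec 25, 2037 for i = 0, 1, 2, …
Feb 20, 2038 is 57 days after the start; 57 ÷ 14 = 4 remainder 1; since the remainder is 1, round up to i = 5. First occurrence in the window: #6 on Mar 5, 2038 (5×14 = 70 days in).
May 4, 2038 is 130 days after the start; 130 ÷ 14 = 9 remainder 4. Last occurrence in the window: #10 on Apr 30, 2038.
Occurrences #6 through #10: 5 in total.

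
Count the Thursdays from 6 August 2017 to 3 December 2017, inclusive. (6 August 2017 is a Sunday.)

6 August 2017 is a Sunday; the first Thursday on or after it is 10 August 2017 (4 days later).
From 10 August 2017 to 3 December 2017: 21 + 30 + 31 + 30 + 3 = 115 days (rest of August, September, October, November, December).
115 ÷ 7 = 16 full weeks with remainder 3, so 16 more Thursdays after the first → 17.

17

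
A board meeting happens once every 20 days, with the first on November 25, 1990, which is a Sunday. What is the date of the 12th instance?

The 12th occurrence is 11 intervals after the first: 11 × 20 = 220 days after November 25, 1990.
November has 30 days — 5 days to the end of November leaves 215.
December has 31 days (184 left).
January has 31 days (153 left).
February has 28 days (125 left).
March has 31 days (94 left).
April has 30 days (64 left).
May has 31 days (33 left).
June has 30 days (3 left).
3 days into July → July 3, 1991.

July 3, 1991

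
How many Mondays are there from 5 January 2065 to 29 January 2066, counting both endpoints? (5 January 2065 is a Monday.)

56

5 January 2065 is a Monday; the first Monday on or after it is 5 January 2065.
From 5 January 2065 to 29 January 2066: 360 + 29 = 389 days (rest of 2065, to 29 January 2066 in 2066).
389 ÷ 7 = 55 full weeks with remainder 4, so 55 more Mondays after the first → 56.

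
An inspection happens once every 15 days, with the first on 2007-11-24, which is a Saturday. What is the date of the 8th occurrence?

The 8th occurrence is 7 intervals after the first: 7 × 15 = 105 days after 2007-11-24.
November has 30 days — 6 days to the end of November leaves 99.
December has 31 days (68 left).
January has 31 days (37 left).
February has 29 days (8 left).
8 days into March → 2008-03-08.

2008-03-08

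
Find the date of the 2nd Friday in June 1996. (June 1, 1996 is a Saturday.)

1996-06-14

June 1996 begins on a Saturday, so the first Friday is June 7 (6 days later).
The 2nd Friday is 1 weeks later: 7 + 7 = 14.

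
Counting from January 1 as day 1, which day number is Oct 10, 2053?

283

Days in months before Oct: 31 + 28 + 31 + 30 + 31 + 30 + 31 + 31 + 30 = 273.
Plus 10 days into Oct → day 283.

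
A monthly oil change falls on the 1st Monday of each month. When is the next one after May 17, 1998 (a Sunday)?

May 1998 starts on a Friday, so its 1st Monday is May 4, 1998 (3 days in).
That is not after May 17, 1998, so look at June 1998.
June 1998 starts on a Monday, so its 1st Monday is June 1, 1998.

June 1, 1998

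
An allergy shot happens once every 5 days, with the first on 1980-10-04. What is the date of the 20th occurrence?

The 20th occurrence is 19 intervals after the first: 19 × 5 = 95 days after 1980-10-04.
October has 31 days — 27 days to the end of October leaves 68.
November has 30 days (38 left).
December has 31 days (7 left).
7 days into January → 1981-01-07.

1981-01-07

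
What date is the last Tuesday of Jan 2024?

Jan 2024 begins on a Monday, so the first Tuesday is Jan 2 (1 day later).
Jan 2024 has 31 days. Adding weeks: 2, 9, 16, 23, 30 — the last one ≤ 31 is the 30th.

Jan 30, 2024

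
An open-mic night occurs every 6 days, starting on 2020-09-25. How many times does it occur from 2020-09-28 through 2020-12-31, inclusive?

Occurrences land 6·i days after 2020-09-25 for i = 0, 1, 2, …
2020-09-28 is 3 days after the start; 3 ÷ 6 = 0 remainder 3; since the remainder is 3, round up to i = 1. First occurrence in the window: #2 on 2020-10-01 (1×6 = 6 days in).
2020-12-31 is 97 days after the start; 97 ÷ 6 = 16 remainder 1. Last occurrence in the window: #17 on 2020-12-30.
Occurrences #2 through #17: 16 in total.

16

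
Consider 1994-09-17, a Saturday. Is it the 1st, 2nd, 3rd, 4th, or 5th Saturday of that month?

3rd

Day 17 falls in week ⌈17/7⌉ of the month.
Days 1–7 hold the 1st Saturday, 8–14 the 2nd, 15–21 the 3rd, 22–28 the 4th, 29–31 the 5th.
17 is in the range for the 3rd.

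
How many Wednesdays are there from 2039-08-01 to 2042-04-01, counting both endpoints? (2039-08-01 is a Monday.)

2039-08-01 is a Monday; the first Wednesday on or after it is 2039-08-03 (2 days later).
From 2039-08-03 to 2042-04-01: 150 + 366 + 365 + 91 = 972 days (rest of 2039, 2040, 2041, to 2042-04-01 in 2042).
972 ÷ 7 = 138 full weeks with remainder 6, so 138 more Wednesdays after the first → 139.

139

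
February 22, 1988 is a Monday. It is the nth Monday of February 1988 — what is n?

Day 22 falls in week ⌈22/7⌉ of the month.
Days 1–7 hold the 1st Monday, 8–14 the 2nd, 15–21 the 3rd, 22–28 the 4th, 29–31 the 5th.
22 is in the range for the 4th.

4th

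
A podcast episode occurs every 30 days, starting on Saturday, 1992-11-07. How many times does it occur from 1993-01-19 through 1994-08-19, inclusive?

19

Occurrences land 30·i days after 1992-11-07 for i = 0, 1, 2, …
1993-01-19 is 73 days after the start; 73 ÷ 30 = 2 remainder 13; since the remainder is 13, round up to i = 3. First occurrence in the window: #4 on 1993-02-05 (3×30 = 90 days in).
1994-08-19 is 650 days after the start; 650 ÷ 30 = 21 remainder 20. Last occurrence in the window: #22 on 1994-07-30.
Occurrences #4 through #22: 19 in total.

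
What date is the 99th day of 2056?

January has 31 days (99 − 31 = 68 remain).
February has 29 days (68 − 29 = 39 remain).
March has 31 days (39 − 31 = 8 remain).
8 into April → April 8.

2056-04-08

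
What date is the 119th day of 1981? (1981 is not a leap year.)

January has 31 days (119 − 31 = 88 remain).
February has 28 days (88 − 28 = 60 remain).
March has 31 days (60 − 31 = 29 remain).
29 into April → April 29.

April 29, 1981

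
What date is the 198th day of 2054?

July 17, 2054

January has 31 days (198 − 31 = 167 remain).
February has 28 days (167 − 28 = 139 remain).
March has 31 days (139 − 31 = 108 remain).
April has 30 days (108 − 30 = 78 remain).
May has 31 days (78 − 31 = 47 remain).
June has 30 days (47 − 30 = 17 remain).
17 into July → July 17.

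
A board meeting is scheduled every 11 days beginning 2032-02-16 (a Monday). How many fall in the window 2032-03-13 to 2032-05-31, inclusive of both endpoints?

Occurrences land 11·i days after 2032-02-16 for i = 0, 1, 2, …
2032-03-13 is 26 days after the start; 26 ÷ 11 = 2 remainder 4; since the remainder is 4, round up to i = 3. First occurrence in the window: #4 on 2032-03-20 (3×11 = 33 days in).
2032-05-31 is 105 days after the start; 105 ÷ 11 = 9 remainder 6. Last occurrence in the window: #10 on 2032-05-25.
Occurrences #4 through #10: 7 in total.

7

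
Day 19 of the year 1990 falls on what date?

19 into January → January 19.

19 January 1990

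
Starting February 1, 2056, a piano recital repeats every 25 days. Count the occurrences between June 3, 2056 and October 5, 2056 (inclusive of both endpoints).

Occurrences land 25·i days after February 1, 2056 for i = 0, 1, 2, …
June 3, 2056 is 123 days after the start; 123 ÷ 25 = 4 remainder 23; since the remainder is 23, round up to i = 5. First occurrence in the window: #6 on June 5, 2056 (5×25 = 125 days in).
October 5, 2056 is 247 days after the start; 247 ÷ 25 = 9 remainder 22. Last occurrence in the window: #10 on September 13, 2056.
Occurrences #6 through #10: 5 in total.

5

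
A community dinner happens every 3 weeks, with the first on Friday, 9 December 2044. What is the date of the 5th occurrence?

The 5th occurrence is 4 intervals after the first: 4 × 21 = 84 days after 9 December 2044.
December has 31 days — 22 days to the end of December leaves 62.
January has 31 days (31 left).
February has 28 days (3 left).
3 days into March → 3 March 2045.

3 March 2045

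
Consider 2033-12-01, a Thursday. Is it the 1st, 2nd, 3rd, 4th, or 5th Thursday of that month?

Day 1 falls in week ⌈1/7⌉ of the month.
Days 1–7 hold the 1st Thursday, 8–14 the 2nd, 15–21 the 3rd, 22–28 the 4th, 29–31 the 5th.
1 is in the range for the 1st.

1st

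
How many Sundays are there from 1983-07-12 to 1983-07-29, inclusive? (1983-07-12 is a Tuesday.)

1983-07-12 is a Tuesday; the first Sunday on or after it is 1983-07-17 (5 days later).
From 1983-07-17 to 1983-07-29 is 29 − 17 = 12 days.
12 ÷ 7 = 1 full weeks with remainder 5, so 1 more Sundays after the first → 2.

2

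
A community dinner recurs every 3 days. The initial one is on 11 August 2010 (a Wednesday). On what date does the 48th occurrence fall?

The 48th occurrence is 47 intervals after the first: 47 × 3 = 141 days after 11 August 2010.
August has 31 days — 20 days to the end of August leaves 121.
September has 30 days (91 left).
October has 31 days (60 left).
November has 30 days (30 left).
30 days into December → 30 December 2010.

30 December 2010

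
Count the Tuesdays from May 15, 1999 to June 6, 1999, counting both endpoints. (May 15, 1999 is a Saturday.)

3

May 15, 1999 is a Saturday; the first Tuesday on or after it is May 18, 1999 (3 days later).
From May 18, 1999 to June 6, 1999: 13 + 6 = 19 days (rest of May, June).
19 ÷ 7 = 2 full weeks with remainder 5, so 2 more Tuesdays after the first → 3.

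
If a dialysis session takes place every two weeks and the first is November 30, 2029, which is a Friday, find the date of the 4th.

The 4th occurrence is 3 intervals after the first: 3 × 14 = 42 days after November 30, 2029.
November has 30 days — 0 days to the end of November leaves 42.
December has 31 days (11 left).
11 days into January → January 11, 2030.

January 11, 2030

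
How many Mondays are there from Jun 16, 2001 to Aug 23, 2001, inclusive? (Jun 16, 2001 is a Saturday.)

Jun 16, 2001 is a Saturday; the first Monday on or after it is Jun 18, 2001 (2 days later).
From Jun 18, 2001 to Aug 23, 2001: 12 + 31 + 23 = 66 days (rest of Jun, Jul, Aug).
66 ÷ 7 = 9 full weeks with remainder 3, so 9 more Mondays after the first → 10.

10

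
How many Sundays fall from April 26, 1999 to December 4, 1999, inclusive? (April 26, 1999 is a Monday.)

April 26, 1999 is a Monday; the first Sunday on or after it is May 2, 1999 (6 days later).
From May 2, 1999 to December 4, 1999: 29 + 30 + 31 + 31 + 30 + 31 + 30 + 4 = 216 days (rest of May, June, July, August, September, October, November, December).
216 ÷ 7 = 30 full weeks with remainder 6, so 30 more Sundays after the first → 31.

31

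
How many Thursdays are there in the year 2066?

52

1 January 2066 is a Friday; the first Thursday on or after it is 7 January 2066 (6 days later).
From 7 January 2066 to 31 December 2066: 24 + 28 + 31 + 30 + 31 + 30 + 31 + 31 + 30 + 31 + 30 + 31 = 358 days (rest of January, February, March, April, May, June, July, August, September, October, November, December).
358 ÷ 7 = 51 full weeks with remainder 1, so 51 more Thursdays after the first → 52.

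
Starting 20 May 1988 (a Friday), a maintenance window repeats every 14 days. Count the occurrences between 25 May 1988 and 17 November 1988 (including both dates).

Occurrences land 14·i days after 20 May 1988 for i = 0, 1, 2, …
25 May 1988 is 5 days after the start; 5 ÷ 14 = 0 remainder 5; since the remainder is 5, round up to i = 1. First occurrence in the window: #2 on 3 June 1988 (1×14 = 14 days in).
17 November 1988 is 181 days after the start; 181 ÷ 14 = 12 remainder 13. Last occurrence in the window: #13 on 4 November 1988.
Occurrences #2 through #13: 12 in total.

12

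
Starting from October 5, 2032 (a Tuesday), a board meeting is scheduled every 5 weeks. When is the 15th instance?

The 15th occurrence is 14 intervals after the first: 14 × 35 = 490 days after October 5, 2032.
October has 31 days — 26 days to the end of October leaves 464.
From end of October to end of 2032 is 61 days (403 left).
2033 has 365 days (38 left).
January has 31 days (7 left).
7 days into February → February 7, 2034.

February 7, 2034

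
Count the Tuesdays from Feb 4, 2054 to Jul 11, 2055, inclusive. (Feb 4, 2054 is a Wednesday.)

Feb 4, 2054 is a Wednesday; the first Tuesday on or after it is Feb 10, 2054 (6 days later).
From Feb 10, 2054 to Jul 11, 2055: 324 + 192 = 516 days (rest of 2054, to Jul 11, 2055 in 2055).
516 ÷ 7 = 73 full weeks with remainder 5, so 73 more Tuesdays after the first → 74.

74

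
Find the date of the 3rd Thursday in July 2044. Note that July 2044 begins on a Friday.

July 2044 begins on a Friday, so the first Thursday is July 7 (6 days later).
The 3rd Thursday is 2 weeks later: 7 + 14 = 21.

21 July 2044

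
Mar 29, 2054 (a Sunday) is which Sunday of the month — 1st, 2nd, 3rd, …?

Day 29 falls in week ⌈29/7⌉ of the month.
Days 1–7 hold the 1st Sunday, 8–14 the 2nd, 15–21 the 3rd, 22–28 the 4th, 29–31 the 5th.
29 is in the range for the 5th.

5th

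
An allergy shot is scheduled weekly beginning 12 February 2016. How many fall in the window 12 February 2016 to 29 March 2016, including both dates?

Occurrences land 7·i days after 12 February 2016 for i = 0, 1, 2, …
The window opens on the start date, so the first occurrence inside is #1 on 12 February 2016.
29 March 2016 is 46 days after the start; 46 ÷ 7 = 6 remainder 4. Last occurrence in the window: #7 on 25 March 2016.
Occurrences #1 through #7: 7 in total.

7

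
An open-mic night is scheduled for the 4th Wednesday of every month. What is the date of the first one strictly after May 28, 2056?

May 2056 starts on a Monday; its first Wednesday is the 3rd, so the 4th Wednesday is the 24th — May 24, 2056.
That is not after May 28, 2056, so look at June 2056.
June 2056 starts on a Thursday; its first Wednesday is the 7th, so the 4th Wednesday is the 28th — June 28, 2056.

June 28, 2056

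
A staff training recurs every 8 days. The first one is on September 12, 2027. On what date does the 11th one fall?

December 1, 2027

The 11th occurrence is 10 intervals after the first: 10 × 8 = 80 days after September 12, 2027.
September has 30 days — 18 days to the end of September leaves 62.
October has 31 days (31 left).
November has 30 days (1 left).
1 day into December → December 1, 2027.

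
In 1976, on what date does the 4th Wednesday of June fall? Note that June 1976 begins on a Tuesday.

June 1976 begins on a Tuesday, so the first Wednesday is June 2 (1 day later).
The 4th Wednesday is 3 weeks later: 2 + 21 = 23.

23 June 1976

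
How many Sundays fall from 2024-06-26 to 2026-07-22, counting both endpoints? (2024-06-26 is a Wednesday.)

2024-06-26 is a Wednesday; the first Sunday on or after it is 2024-06-30 (4 days later).
From 2024-06-30 to 2026-07-22: 184 + 365 + 203 = 752 days (rest of 2024, 2025, to 2026-07-22 in 2026).
752 ÷ 7 = 107 full weeks with remainder 3, so 107 more Sundays after the first → 108.

108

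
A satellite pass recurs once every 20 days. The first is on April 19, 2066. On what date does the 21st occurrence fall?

The 21st occurrence is 20 intervals after the first: 20 × 20 = 400 days after April 19, 2066.
April has 30 days — 11 days to the end of April leaves 389.
May has 31 days (358 left).
June has 30 days (328 left).
July has 31 days (297 left).
August has 31 days (266 left).
September has 30 days (236 left).
October has 31 days (205 left).
November has 30 days (175 left).
December has 31 days (144 left).
January has 31 days (113 left).
February has 28 days (85 left).
March has 31 days (54 left).
April has 30 days (24 left).
24 days into May → May 24, 2067.

May 24, 2067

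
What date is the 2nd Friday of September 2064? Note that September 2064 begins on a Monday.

September 2064 begins on a Monday, so the first Friday is September 5 (4 days later).
The 2nd Friday is 1 weeks later: 5 + 7 = 12.

2064-09-12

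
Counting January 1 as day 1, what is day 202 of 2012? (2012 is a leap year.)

January has 31 days (202 − 31 = 171 remain).
February has 29 days (171 − 29 = 142 remain).
March has 31 days (142 − 31 = 111 remain).
April has 30 days (111 − 30 = 81 remain).
May has 31 days (81 − 31 = 50 remain).
June has 30 days (50 − 30 = 20 remain).
20 into July → July 20.

20 July 2012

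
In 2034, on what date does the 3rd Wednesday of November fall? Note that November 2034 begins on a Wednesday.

2034-11-15

November 2034 begins on a Wednesday, so the first Wednesday is November 1.
The 3rd Wednesday is 2 weeks later: 1 + 14 = 15.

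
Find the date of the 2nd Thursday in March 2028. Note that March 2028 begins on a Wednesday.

9 March 2028

March 2028 begins on a Wednesday, so the first Thursday is March 2 (1 day later).
The 2nd Thursday is 1 weeks later: 2 + 7 = 9.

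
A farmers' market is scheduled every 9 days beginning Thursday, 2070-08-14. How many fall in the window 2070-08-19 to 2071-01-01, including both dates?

15

Occurrences land 9·i days after 2070-08-14 for i = 0, 1, 2, …
2070-08-19 is 5 days after the start; 5 ÷ 9 = 0 remainder 5; since the remainder is 5, round up to i = 1. First occurrence in the window: #2 on 2070-08-23 (1×9 = 9 days in).
2071-01-01 is 140 days after the start; 140 ÷ 9 = 15 remainder 5. Last occurrence in the window: #16 on 2070-12-27.
Occurrences #2 through #16: 15 in total.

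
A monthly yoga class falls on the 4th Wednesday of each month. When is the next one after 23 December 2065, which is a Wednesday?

27 January 2066

December 2065 starts on a Tuesday; its first Wednesday is the 2nd, so the 4th Wednesday is the 23rd — 23 December 2065.
That is not after 23 December 2065, so look at January 2066.
January 2066 starts on a Friday; its first Wednesday is the 6th, so the 4th Wednesday is the 27th — 27 January 2066.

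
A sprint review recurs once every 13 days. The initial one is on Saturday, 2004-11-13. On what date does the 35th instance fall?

The 35th occurrence is 34 intervals after the first: 34 × 13 = 442 days after 2004-11-13.
November has 30 days — 17 days to the end of November leaves 425.
From end of November to end of 2004 is 31 days (394 left).
2005 has 365 days (29 left).
29 days into January → 2006-01-29.

2006-01-29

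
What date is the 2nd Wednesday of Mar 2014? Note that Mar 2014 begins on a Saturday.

Mar 12, 2014

Mar 2014 begins on a Saturday, so the first Wednesday is Mar 5 (4 days later).
The 2nd Wednesday is 1 weeks later: 5 + 7 = 12.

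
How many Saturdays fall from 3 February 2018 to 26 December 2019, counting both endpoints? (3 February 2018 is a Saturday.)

3 February 2018 is a Saturday; the first Saturday on or after it is 3 February 2018.
From 3 February 2018 to 26 December 2019: 331 + 360 = 691 days (rest of 2018, to 26 December 2019 in 2019).
691 ÷ 7 = 98 full weeks with remainder 5, so 98 more Saturdays after the first → 99.

99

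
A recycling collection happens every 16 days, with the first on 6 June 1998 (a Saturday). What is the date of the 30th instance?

13 September 1999

The 30th occurrence is 29 intervals after the first: 29 × 16 = 464 days after 6 June 1998.
June has 30 days — 24 days to the end of June leaves 440.
From end of June to end of 1998 is 184 days (256 left).
January has 31 days (225 left).
February has 28 days (197 left).
March has 31 days (166 left).
April has 30 days (136 left).
May has 31 days (105 left).
June has 30 days (75 left).
July has 31 days (44 left).
August has 31 days (13 left).
13 days into September → 13 September 1999.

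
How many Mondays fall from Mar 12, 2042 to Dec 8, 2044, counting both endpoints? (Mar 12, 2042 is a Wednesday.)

Mar 12, 2042 is a Wednesday; the first Monday on or after it is Mar 17, 2042 (5 days later).
From Mar 17, 2042 to Dec 8, 2044: 289 + 365 + 343 = 997 days (rest of 2042, 2043, to Dec 8, 2044 in 2044).
997 ÷ 7 = 142 full weeks with remainder 3, so 142 more Mondays after the first → 143.

143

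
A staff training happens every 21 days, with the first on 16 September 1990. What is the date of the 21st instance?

10 November 1991

The 21st occurrence is 20 intervals after the first: 20 × 21 = 420 days after 16 September 1990.
September has 30 days — 14 days to the end of September leaves 406.
From end of September to end of 1990 is 92 days (314 left).
January has 31 days (283 left).
February has 28 days (255 left).
March has 31 days (224 left).
April has 30 days (194 left).
May has 31 days (163 left).
June has 30 days (133 left).
July has 31 days (102 left).
August has 31 days (71 left).
September has 30 days (41 left).
October has 31 days (10 left).
10 days into November → 10 November 1991.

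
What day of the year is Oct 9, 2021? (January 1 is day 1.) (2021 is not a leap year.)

Days in months before Oct: 31 + 28 + 31 + 30 + 31 + 30 + 31 + 31 + 30 = 273.
Plus 9 days into Oct → day 282.

282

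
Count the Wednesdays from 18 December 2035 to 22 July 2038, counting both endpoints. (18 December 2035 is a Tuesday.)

18 December 2035 is a Tuesday; the first Wednesday on or after it is 19 December 2035 (1 day later).
From 19 December 2035 to 22 July 2038: 12 + 366 + 365 + 203 = 946 days (rest of 2035, 2036, 2037, to 22 July 2038 in 2038).
946 ÷ 7 = 135 full weeks with remainder 1, so 135 more Wednesdays after the first → 136.

136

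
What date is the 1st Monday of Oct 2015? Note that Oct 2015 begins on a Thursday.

Oct 2015 begins on a Thursday, so the first Monday is Oct 5 (4 days later).

Oct 5, 2015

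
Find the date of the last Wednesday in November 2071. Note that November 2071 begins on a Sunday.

2071-11-25

November 2071 begins on a Sunday, so the first Wednesday is November 4 (3 days later).
November 2071 has 30 days. Adding weeks: 4, 11, 18, 25 — the last one ≤ 30 is the 25th.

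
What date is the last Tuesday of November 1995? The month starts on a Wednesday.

November 1995 begins on a Wednesday, so the first Tuesday is November 7 (6 days later).
November 1995 has 30 days. Adding weeks: 7, 14, 21, 28 — the last one ≤ 30 is the 28th.

November 28, 1995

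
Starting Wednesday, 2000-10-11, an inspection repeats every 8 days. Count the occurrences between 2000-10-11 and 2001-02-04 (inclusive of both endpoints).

15

Occurrences land 8·i days after 2000-10-11 for i = 0, 1, 2, …
The window opens on the start date, so the first occurrence inside is #1 on 2000-10-11.
2001-02-04 is 116 days after the start; 116 ÷ 8 = 14 remainder 4. Last occurrence in the window: #15 on 2001-01-31.
Occurrences #1 through #15: 15 in total.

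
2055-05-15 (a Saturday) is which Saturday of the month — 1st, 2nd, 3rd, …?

3rd

Day 15 falls in week ⌈15/7⌉ of the month.
Days 1–7 hold the 1st Saturday, 8–14 the 2nd, 15–21 the 3rd, 22–28 the 4th, 29–31 the 5th.
15 is in the range for the 3rd.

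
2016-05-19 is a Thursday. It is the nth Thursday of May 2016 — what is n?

Day 19 falls in week ⌈19/7⌉ of the month.
Days 1–7 hold the 1st Thursday, 8–14 the 2nd, 15–21 the 3rd, 22–28 the 4th, 29–31 the 5th.
19 is in the range for the 3rd.

3rd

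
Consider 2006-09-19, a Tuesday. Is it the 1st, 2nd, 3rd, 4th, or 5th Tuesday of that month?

3rd

Day 19 falls in week ⌈19/7⌉ of the month.
Days 1–7 hold the 1st Tuesday, 8–14 the 2nd, 15–21 the 3rd, 22–28 the 4th, 29–31 the 5th.
19 is in the range for the 3rd.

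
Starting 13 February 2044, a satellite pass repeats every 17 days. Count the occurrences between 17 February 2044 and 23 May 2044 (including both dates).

5

Occurrences land 17·i days after 13 February 2044 for i = 0, 1, 2, …
17 February 2044 is 4 days after the start; 4 ÷ 17 = 0 remainder 4; since the remainder is 4, round up to i = 1. First occurrence in the window: #2 on 1 March 2044 (1×17 = 17 days in).
23 May 2044 is 100 days after the start; 100 ÷ 17 = 5 remainder 15. Last occurrence in the window: #6 on 8 May 2044.
Occurrences #2 through #6: 5 in total.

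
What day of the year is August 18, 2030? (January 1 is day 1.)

230

Days in months before August: 31 + 28 + 31 + 30 + 31 + 30 + 31 = 212.
Plus 18 days into August → day 230.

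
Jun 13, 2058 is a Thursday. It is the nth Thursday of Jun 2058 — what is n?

2nd

Day 13 falls in week ⌈13/7⌉ of the month.
Days 1–7 hold the 1st Thursday, 8–14 the 2nd, 15–21 the 3rd, 22–28 the 4th, 29–31 the 5th.
13 is in the range for the 2nd.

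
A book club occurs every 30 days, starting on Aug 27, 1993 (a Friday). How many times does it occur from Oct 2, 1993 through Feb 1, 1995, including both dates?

16

Occurrences land 30·i days after Aug 27, 1993 for i = 0, 1, 2, …
Oct 2, 1993 is 36 days after the start; 36 ÷ 30 = 1 remainder 6; since the remainder is 6, round up to i = 2. First occurrence in the window: #3 on Oct 26, 1993 (2×30 = 60 days in).
Feb 1, 1995 is 523 days after the start; 523 ÷ 30 = 17 remainder 13. Last occurrence in the window: #18 on Jan 19, 1995.
Occurrences #3 through #18: 16 in total.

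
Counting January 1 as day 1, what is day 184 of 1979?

3 July 1979

January has 31 days (184 − 31 = 153 remain).
February has 28 days (153 − 28 = 125 remain).
March has 31 days (125 − 31 = 94 remain).
April has 30 days (94 − 30 = 64 remain).
May has 31 days (64 − 31 = 33 remain).
June has 30 days (33 − 30 = 3 remain).
3 into July → July 3.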